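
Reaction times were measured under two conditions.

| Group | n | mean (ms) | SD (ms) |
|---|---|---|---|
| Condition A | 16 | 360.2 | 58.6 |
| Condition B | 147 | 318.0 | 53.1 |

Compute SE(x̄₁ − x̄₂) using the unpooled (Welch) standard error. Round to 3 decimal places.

15.291

Standard errors of each mean: 58.6/√16 = 14.6500 and 53.1/√147 = 4.3796.
SE(x̄₁ − x̄₂) = √(14.6500² + 4.3796²) = 15.2906 for independent samples with unequal variances.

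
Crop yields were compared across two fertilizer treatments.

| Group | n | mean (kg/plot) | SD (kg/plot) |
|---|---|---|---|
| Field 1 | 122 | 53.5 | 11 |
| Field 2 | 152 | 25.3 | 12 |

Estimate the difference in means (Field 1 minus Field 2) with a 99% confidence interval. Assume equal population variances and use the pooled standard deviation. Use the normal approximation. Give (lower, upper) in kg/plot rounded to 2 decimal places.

s_p = √[((n₁−1)s₁² + (n₂−1)s₂²)/(n₁+n₂−2)] = √[(121·11² + 151·12²)/272] = 11.5658.
SE = 11.5658·√(1/122 + 1/152) = 1.4059.
With z* = 2.576, margin = 2.576 × 1.4059 = 3.6216.
x̄₁ − x̄₂ = 53.5 − 25.3 = 28.2000; interval 28.2000 ± 3.6216 = (24.58, 31.82).

(24.58, 31.82)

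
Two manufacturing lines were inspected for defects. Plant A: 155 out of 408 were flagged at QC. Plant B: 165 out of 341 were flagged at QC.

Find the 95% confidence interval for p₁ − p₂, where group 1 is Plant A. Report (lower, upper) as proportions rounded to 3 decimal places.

(-0.175, -0.033)

p̂₁ = 155/408 = 0.3799 and p̂₂ = 165/341 = 0.4839.
SE₁ = √(p̂₁(1−p̂₁)/n₁) = √(0.3799·0.6201/408) = 0.02403; SE₂ = √(0.4839·0.5161/341) = 0.02706.
Independent samples: SE of the difference = √(SE₁² + SE₂²) = √(0.0005774409 + 0.0007322436) = 0.03619.
z* for 95% confidence is 1.960, so the margin of error is 1.960 × 0.03619 = 0.07093.
Point estimate p̂₁ − p̂₂ = 0.3799 − 0.4839 = -0.1040.
-0.1040 ± 0.07093 → (-0.175, -0.033).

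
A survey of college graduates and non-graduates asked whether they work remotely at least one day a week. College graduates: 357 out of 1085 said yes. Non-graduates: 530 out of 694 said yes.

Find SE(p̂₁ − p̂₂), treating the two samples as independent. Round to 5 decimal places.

0.02153

p̂₁ = 357/1085 = 0.3290 and p̂₂ = 530/694 = 0.7637.
SE₁ = √(p̂₁(1−p̂₁)/n₁) = √(0.3290·0.6710/1085) = 0.01426; SE₂ = √(0.7637·0.2363/694) = 0.01613.
Independent samples: SE of the difference = √(SE₁² + SE₂²) = √(0.0002033476 + 0.0002601769) = 0.02153.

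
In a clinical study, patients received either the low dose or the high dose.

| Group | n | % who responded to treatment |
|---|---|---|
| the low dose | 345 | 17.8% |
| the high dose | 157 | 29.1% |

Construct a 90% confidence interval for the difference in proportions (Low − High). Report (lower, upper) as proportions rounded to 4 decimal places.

Each SE is √(p̂(1−p̂)/n): √(0.1780·0.8220/345) = 0.02059 and √(0.2910·0.7090/157) = 0.03625.
SE(p̂₁ − p̂₂) = √(SE₁² + SE₂²) = √(0.0004239481 + 0.0013140625) = 0.04169, since the two samples are independent.
At 90% confidence z* = 1.645; margin = 1.645 × 0.04169 = 0.06858.
The difference is 0.1780 − 0.2910 = -0.1130, so the interval is -0.1130 ± 0.06858 = (-0.1816, -0.0444).

(-0.1816, -0.0444)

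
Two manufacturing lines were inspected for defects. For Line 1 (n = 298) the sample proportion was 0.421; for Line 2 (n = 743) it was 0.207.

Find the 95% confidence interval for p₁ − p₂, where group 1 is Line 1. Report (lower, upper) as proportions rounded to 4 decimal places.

Each SE is √(p̂(1−p̂)/n): √(0.4210·0.5790/298) = 0.02860 and √(0.2070·0.7930/743) = 0.01486.
SE(p̂₁ − p̂₂) = √(SE₁² + SE₂²) = √(0.00081796 + 0.0002208196) = 0.03223, since the two samples are independent.
At 95% confidence z* = 1.960; margin = 1.960 × 0.03223 = 0.06317.
The difference is 0.4210 − 0.2070 = 0.2140, so the interval is 0.2140 ± 0.06317 = (0.1508, 0.2772).

(0.1508, 0.2772)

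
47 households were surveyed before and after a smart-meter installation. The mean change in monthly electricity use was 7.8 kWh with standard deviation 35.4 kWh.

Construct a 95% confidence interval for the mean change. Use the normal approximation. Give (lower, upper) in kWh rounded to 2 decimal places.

(-2.32, 17.92)

Paired design: SE = s_d/√n = 35.4/√47 = 5.1636.
z* = 1.960; margin of error = 1.960 × 5.1636 = 10.1207.
7.8 ± 10.1207 → (-2.32, 17.92).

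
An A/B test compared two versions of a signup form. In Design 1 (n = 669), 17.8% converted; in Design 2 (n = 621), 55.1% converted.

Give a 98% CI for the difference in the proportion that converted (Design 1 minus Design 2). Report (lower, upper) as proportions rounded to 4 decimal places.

Each SE is √(p̂(1−p̂)/n): √(0.1780·0.8220/669) = 0.01479 and √(0.5510·0.4490/621) = 0.01996.
SE(p̂₁ − p̂₂) = √(SE₁² + SE₂²) = √(0.0002187441 + 0.0003984016) = 0.02484, since the two samples are independent.
At 98% confidence z* = 2.326; margin = 2.326 × 0.02484 = 0.05778.
The difference is 0.1780 − 0.5510 = -0.3730, so the interval is -0.3730 ± 0.05778 = (-0.4308, -0.3152).

(-0.4308, -0.3152)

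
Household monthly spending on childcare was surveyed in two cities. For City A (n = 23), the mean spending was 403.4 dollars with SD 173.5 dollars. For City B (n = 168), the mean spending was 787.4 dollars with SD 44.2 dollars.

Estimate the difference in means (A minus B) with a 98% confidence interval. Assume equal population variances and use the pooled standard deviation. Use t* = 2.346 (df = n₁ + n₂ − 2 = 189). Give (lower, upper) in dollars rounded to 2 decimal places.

Pooled variance s_p² = [22·173.5² + 167·44.2²] / (23+168−2) = 5230.1978, so s_p = 72.3201.
SE_diff = s_p·√(1/n₁ + 1/n₂) = 72.3201·√(1/23 + 1/168) = 16.0789.
t* = 2.346; margin = 2.346 × 16.0789 = 37.7211.
Difference = 403.4 − 787.4 = -384.0000.
-384.0000 ± 37.7211 → (-421.72, -346.28).

(-421.72, -346.28)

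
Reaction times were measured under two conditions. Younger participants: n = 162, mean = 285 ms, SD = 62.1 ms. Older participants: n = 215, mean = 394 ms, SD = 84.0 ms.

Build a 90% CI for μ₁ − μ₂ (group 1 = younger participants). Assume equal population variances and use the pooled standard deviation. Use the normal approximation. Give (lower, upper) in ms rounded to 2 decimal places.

s_p = √[((n₁−1)s₁² + (n₂−1)s₂²)/(n₁+n₂−2)] = √[(161·62.1² + 214·84.0²)/375] = 75.3811.
SE = 75.3811·√(1/162 + 1/215) = 7.8425.
With z* = 1.645, margin = 1.645 × 7.8425 = 12.9009.
x̄₁ − x̄₂ = 285 − 394 = -109.0000; interval -109.0000 ± 12.9009 = (-121.90, -96.10).

(-121.90, -96.10)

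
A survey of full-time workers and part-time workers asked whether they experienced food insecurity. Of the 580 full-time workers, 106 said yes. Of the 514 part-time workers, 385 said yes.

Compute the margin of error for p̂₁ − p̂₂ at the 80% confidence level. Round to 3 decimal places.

0.032

First, p̂₁ = 106/580 = 0.1828; p̂₂ = 385/514 = 0.7490.
The two standard errors are √(0.1828×0.8172/580) = 0.01605 and √(0.7490×0.2510/514) = 0.01912.
Because the samples are independent, SE_diff = √(0.01605² + 0.01912²) = 0.02496.
Using z* = 1.282 for 80%, ME = 1.282 × 0.02496 = 0.03200.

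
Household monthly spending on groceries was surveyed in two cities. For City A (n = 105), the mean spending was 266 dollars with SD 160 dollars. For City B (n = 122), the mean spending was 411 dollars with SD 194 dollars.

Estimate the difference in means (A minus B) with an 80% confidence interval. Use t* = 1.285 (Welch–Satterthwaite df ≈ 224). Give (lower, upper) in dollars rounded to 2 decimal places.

Standard errors of each mean: 160/√105 = 15.6144 and 194/√122 = 17.5639.
SE(x̄₁ − x̄₂) = √(15.6144² + 17.5639²) = 23.5011 for independent samples with unequal variances.
With t* = 1.285, the margin is 1.285 × 23.5011 = 30.1989.
x̄₁ − x̄₂ = 266 − 411 = -145.0000; the interval is -145.0000 ± 30.1989 = (-175.20, -114.80).

(-175.20, -114.80)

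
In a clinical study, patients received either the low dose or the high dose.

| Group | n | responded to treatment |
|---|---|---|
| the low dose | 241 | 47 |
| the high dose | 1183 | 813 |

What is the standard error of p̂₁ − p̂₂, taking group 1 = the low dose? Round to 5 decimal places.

Sample proportions: 47/241 = 0.1950, 813/1183 = 0.6872.
Each SE is √(p̂(1−p̂)/n): √(0.1950·0.8050/241) = 0.02552 and √(0.6872·0.3128/1183) = 0.01348.
SE(p̂₁ − p̂₂) = √(SE₁² + SE₂²) = √(0.0006512704 + 0.0001817104) = 0.02886, since the two samples are independent.

0.02886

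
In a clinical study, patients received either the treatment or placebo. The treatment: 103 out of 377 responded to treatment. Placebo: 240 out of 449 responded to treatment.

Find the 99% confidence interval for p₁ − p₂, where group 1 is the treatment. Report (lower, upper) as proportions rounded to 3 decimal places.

First, p̂₁ = 103/377 = 0.2732; p̂₂ = 240/449 = 0.5345.
The two standard errors are √(0.2732×0.7268/377) = 0.02295 and √(0.5345×0.4655/449) = 0.02354.
Because the samples are independent, SE_diff = √(0.02295² + 0.02354²) = 0.03288.
Using z* = 2.576 for 99%, ME = 2.576 × 0.03288 = 0.08470.
p̂₁ − p̂₂ = -0.2613; interval -0.2613 ± 0.08470 gives (-0.346, -0.177).

(-0.346, -0.177)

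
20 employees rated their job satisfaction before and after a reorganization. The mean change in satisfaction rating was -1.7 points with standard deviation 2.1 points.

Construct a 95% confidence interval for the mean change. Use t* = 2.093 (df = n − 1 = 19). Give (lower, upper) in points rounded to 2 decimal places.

(-2.68, -0.72)

This is a matched-pairs design, so SE = s_d/√n = 2.1/√20 = 0.4696.
Margin = 2.093 × 0.4696 = 0.9829; the interval is -1.7 ± 0.9829 = (-2.68, -0.72).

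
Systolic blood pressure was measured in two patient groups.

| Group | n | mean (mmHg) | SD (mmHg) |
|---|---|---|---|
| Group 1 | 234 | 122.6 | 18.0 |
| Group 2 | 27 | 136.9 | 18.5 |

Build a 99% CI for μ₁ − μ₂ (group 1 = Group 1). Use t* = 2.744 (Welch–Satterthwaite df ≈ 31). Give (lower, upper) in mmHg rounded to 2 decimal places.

(-24.59, -4.01)

Standard errors of each mean: 18.0/√234 = 1.1767 and 18.5/√27 = 3.5603.
SE(x̄₁ − x̄₂) = √(1.1767² + 3.5603²) = 3.7497 for independent samples with unequal variances.
With t* = 2.744, the margin is 2.744 × 3.7497 = 10.2892.
x̄₁ − x̄₂ = 122.6 − 136.9 = -14.3000; the interval is -14.3000 ± 10.2892 = (-24.59, -4.01).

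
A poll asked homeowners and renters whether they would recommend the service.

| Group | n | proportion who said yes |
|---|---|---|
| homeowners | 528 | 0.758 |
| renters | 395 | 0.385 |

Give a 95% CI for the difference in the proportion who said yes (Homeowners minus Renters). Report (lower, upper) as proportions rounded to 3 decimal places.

(0.313, 0.433)

Each SE is √(p̂(1−p̂)/n): √(0.7580·0.2420/528) = 0.01864 and √(0.3850·0.6150/395) = 0.02448.
SE(p̂₁ − p̂₂) = √(SE₁² + SE₂²) = √(0.0003474496 + 0.0005992704) = 0.03077, since the two samples are independent.
At 95% confidence z* = 1.960; margin = 1.960 × 0.03077 = 0.06031.
The difference is 0.7580 − 0.3850 = 0.3730, so the interval is 0.3730 ± 0.06031 = (0.313, 0.433).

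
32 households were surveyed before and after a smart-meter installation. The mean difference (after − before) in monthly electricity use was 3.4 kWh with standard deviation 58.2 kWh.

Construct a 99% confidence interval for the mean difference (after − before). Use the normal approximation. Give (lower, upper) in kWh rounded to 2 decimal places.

Paired design: SE = s_d/√n = 58.2/√32 = 10.2884.
z* = 2.576; margin of error = 2.576 × 10.2884 = 26.5029.
3.4 ± 26.5029 → (-23.10, 29.90).

(-23.10, 29.90)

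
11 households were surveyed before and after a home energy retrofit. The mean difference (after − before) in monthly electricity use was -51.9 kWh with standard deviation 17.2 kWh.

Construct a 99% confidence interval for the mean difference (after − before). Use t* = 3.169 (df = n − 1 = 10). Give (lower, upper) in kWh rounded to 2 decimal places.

(-68.33, -35.47)

This is a matched-pairs design, so SE = s_d/√n = 17.2/√11 = 5.1860.
Margin = 3.169 × 5.1860 = 16.4344; the interval is -51.9 ± 16.4344 = (-68.33, -35.47).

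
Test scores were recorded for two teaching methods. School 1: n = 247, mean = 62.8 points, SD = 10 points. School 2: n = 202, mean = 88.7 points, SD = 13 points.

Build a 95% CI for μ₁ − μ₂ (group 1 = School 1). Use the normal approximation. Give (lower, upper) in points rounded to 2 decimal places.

SE₁ = s₁/√n₁ = 10/√247 = 0.6363; SE₂ = 13/√202 = 0.9147.
Independent samples, unequal variances: SE_diff = √(SE₁² + SE₂²) = √(0.40487769 + 0.83667609) = 1.1143.
z* = 1.960, so margin of error = 1.960 × 1.1143 = 2.1840.
Difference in means = 62.8 − 88.7 = -25.9000.
-25.9000 ± 2.1840 → (-28.08, -23.72).

(-28.08, -23.72)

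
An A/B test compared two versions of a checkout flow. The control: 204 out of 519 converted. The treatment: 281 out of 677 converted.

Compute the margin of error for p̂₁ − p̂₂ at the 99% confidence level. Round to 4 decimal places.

0.0737

p̂₁ = 204/519 = 0.3931 and p̂₂ = 281/677 = 0.4151.
SE₁ = √(p̂₁(1−p̂₁)/n₁) = √(0.3931·0.6069/519) = 0.02144; SE₂ = √(0.4151·0.5849/677) = 0.01894.
Independent samples: SE of the difference = √(SE₁² + SE₂²) = √(0.0004596736 + 0.0003587236) = 0.02861.
z* for 99% confidence is 2.576, so the margin of error is 2.576 × 0.02861 = 0.07370.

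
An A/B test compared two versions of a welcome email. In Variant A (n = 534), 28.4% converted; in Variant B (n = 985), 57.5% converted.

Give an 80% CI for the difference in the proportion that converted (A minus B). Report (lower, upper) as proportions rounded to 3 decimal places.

Each SE is √(p̂(1−p̂)/n): √(0.2840·0.7160/534) = 0.01951 and √(0.5750·0.4250/985) = 0.01575.
SE(p̂₁ − p̂₂) = √(SE₁² + SE₂²) = √(0.0003806401 + 0.0002480625) = 0.02507, since the two samples are independent.
At 80% confidence z* = 1.282; margin = 1.282 × 0.02507 = 0.03214.
The difference is 0.2840 − 0.5750 = -0.2910, so the interval is -0.2910 ± 0.03214 = (-0.323, -0.259).

(-0.323, -0.259)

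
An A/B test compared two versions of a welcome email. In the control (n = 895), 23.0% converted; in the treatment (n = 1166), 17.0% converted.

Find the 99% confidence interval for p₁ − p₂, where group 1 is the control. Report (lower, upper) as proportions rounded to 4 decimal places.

(0.0140, 0.1060)

SE₁ = √(p̂₁(1−p̂₁)/n₁) = √(0.2300·0.7700/895) = 0.01407; SE₂ = √(0.1700·0.8300/1166) = 0.01100.
Independent samples: SE of the difference = √(SE₁² + SE₂²) = √(0.0001979649 + 0.000121) = 0.01786.
z* for 99% confidence is 2.576, so the margin of error is 2.576 × 0.01786 = 0.04601.
Point estimate p̂₁ − p̂₂ = 0.2300 − 0.1700 = 0.0600.
0.0600 ± 0.04601 → (0.0140, 0.1060).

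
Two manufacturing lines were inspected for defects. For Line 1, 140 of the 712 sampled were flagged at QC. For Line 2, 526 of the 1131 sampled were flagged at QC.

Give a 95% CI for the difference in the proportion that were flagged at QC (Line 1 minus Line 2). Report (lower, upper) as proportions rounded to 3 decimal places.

Sample proportions: 140/712 = 0.1966, 526/1131 = 0.4651.
Each SE is √(p̂(1−p̂)/n): √(0.1966·0.8034/712) = 0.01489 and √(0.4651·0.5349/1131) = 0.01483.
SE(p̂₁ − p̂₂) = √(SE₁² + SE₂²) = √(0.0002217121 + 0.0002199289) = 0.02102, since the two samples are independent.
At 95% confidence z* = 1.960; margin = 1.960 × 0.02102 = 0.04120.
The difference is 0.1966 − 0.4651 = -0.2685, so the interval is -0.2685 ± 0.04120 = (-0.310, -0.227).

(-0.310, -0.227)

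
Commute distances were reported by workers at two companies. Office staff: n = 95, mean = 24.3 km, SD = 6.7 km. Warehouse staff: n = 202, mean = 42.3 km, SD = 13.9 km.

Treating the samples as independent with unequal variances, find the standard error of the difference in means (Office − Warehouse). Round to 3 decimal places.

SE₁ = s₁/√n₁ = 6.7/√95 = 0.6874; SE₂ = 13.9/√202 = 0.9780.
Independent samples, unequal variances: SE_diff = √(SE₁² + SE₂²) = √(0.47251876 + 0.956484) = 1.1954.

1.195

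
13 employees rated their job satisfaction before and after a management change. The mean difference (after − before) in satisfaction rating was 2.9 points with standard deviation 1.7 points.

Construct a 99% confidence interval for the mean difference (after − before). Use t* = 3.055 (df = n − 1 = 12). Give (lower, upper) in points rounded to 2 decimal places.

(1.46, 4.34)

Paired design: SE = s_d/√n = 1.7/√13 = 0.4715.
t* = 3.055; margin of error = 3.055 × 0.4715 = 1.4404.
2.9 ± 1.4404 → (1.46, 4.34).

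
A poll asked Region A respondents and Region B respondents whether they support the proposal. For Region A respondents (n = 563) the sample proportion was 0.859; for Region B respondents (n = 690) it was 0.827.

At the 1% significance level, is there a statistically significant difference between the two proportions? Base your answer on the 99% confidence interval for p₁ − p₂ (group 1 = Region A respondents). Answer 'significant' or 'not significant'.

SE₁ = √(p̂₁(1−p̂₁)/n₁) = √(0.8590·0.1410/563) = 0.01467; SE₂ = √(0.8270·0.1730/690) = 0.01440.
Independent samples: SE of the difference = √(SE₁² + SE₂²) = √(0.0002152089 + 0.00020736) = 0.02056.
z* for 99% confidence is 2.576, so the margin of error is 2.576 × 0.02056 = 0.05296.
Point estimate p̂₁ − p̂₂ = 0.8590 − 0.8270 = 0.0320.
0.0320 ± 0.05296 → (-0.02096, 0.08496).
The interval (-0.02096, 0.08496) contains 0, so the difference is not significant.

not significant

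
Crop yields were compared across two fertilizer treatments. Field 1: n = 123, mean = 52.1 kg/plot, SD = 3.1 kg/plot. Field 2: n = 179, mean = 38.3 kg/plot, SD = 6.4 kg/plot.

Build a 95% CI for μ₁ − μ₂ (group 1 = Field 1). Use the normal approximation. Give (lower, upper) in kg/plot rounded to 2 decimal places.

SE₁ = s₁/√n₁ = 3.1/√123 = 0.2795; SE₂ = 6.4/√179 = 0.4784.
Independent samples, unequal variances: SE_diff = √(SE₁² + SE₂²) = √(0.07812025 + 0.22886656) = 0.5541.
z* = 1.960, so margin of error = 1.960 × 0.5541 = 1.0860.
Difference in means = 52.1 − 38.3 = 13.8000.
13.8000 ± 1.0860 → (12.71, 14.89).

(12.71, 14.89)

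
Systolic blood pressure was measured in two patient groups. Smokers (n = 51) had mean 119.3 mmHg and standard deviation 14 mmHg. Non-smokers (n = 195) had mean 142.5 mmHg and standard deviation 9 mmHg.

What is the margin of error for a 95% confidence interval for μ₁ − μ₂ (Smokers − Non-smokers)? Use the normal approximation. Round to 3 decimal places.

SE₁ = s₁/√n₁ = 14/√51 = 1.9604; SE₂ = 9/√195 = 0.6445.
Independent samples, unequal variances: SE_diff = √(SE₁² + SE₂²) = √(3.84316816 + 0.41538025) = 2.0636.
z* = 1.960, so margin of error = 1.960 × 2.0636 = 4.0447.

4.045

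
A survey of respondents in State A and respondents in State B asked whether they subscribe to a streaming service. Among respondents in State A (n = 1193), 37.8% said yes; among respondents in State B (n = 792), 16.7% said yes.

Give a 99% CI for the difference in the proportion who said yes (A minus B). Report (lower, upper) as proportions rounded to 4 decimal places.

The two standard errors are √(0.3780×0.6220/1193) = 0.01404 and √(0.1670×0.8330/792) = 0.01325.
Because the samples are independent, SE_diff = √(0.01404² + 0.01325²) = 0.01931.
Using z* = 2.576 for 99%, ME = 2.576 × 0.01931 = 0.04974.
p̂₁ − p̂₂ = 0.2110; interval 0.2110 ± 0.04974 gives (0.1613, 0.2607).

(0.1613, 0.2607)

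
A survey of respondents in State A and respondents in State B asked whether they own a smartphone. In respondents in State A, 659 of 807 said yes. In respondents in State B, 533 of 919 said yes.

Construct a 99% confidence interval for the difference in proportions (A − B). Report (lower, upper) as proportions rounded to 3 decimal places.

(0.182, 0.291)

p̂₁ = 659/807 = 0.8166 and p̂₂ = 533/919 = 0.5800.
SE₁ = √(p̂₁(1−p̂₁)/n₁) = √(0.8166·0.1834/807) = 0.01362; SE₂ = √(0.5800·0.4200/919) = 0.01628.
Independent samples: SE of the difference = √(SE₁² + SE₂²) = √(0.0001855044 + 0.0002650384) = 0.02123.
z* for 99% confidence is 2.576, so the margin of error is 2.576 × 0.02123 = 0.05469.
Point estimate p̂₁ − p̂₂ = 0.8166 − 0.5800 = 0.2366.
0.2366 ± 0.05469 → (0.182, 0.291).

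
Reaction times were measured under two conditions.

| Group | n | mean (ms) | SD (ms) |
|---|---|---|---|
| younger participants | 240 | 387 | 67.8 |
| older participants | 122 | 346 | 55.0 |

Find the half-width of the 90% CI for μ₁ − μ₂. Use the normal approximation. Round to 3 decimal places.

10.905

SE₁ = s₁/√n₁ = 67.8/√240 = 4.3765; SE₂ = 55.0/√122 = 4.9795.
Independent samples, unequal variances: SE_diff = √(SE₁² + SE₂²) = √(19.15375225 + 24.79542025) = 6.6294.
z* = 1.645, so margin of error = 1.645 × 6.6294 = 10.9054.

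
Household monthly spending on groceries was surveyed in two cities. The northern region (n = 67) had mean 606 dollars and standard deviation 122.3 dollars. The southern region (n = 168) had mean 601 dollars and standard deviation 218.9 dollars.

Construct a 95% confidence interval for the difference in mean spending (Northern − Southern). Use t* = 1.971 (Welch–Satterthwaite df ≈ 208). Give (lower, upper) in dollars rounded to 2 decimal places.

SE₁ = s₁/√n₁ = 122.3/√67 = 14.9413; SE₂ = 218.9/√168 = 16.8885.
Independent samples, unequal variances: SE_diff = √(SE₁² + SE₂²) = √(223.24244569 + 285.22143225) = 22.5491.
t* = 1.971, so margin of error = 1.971 × 22.5491 = 44.4443.
Difference in means = 606 − 601 = 5.0000.
5.0000 ± 44.4443 → (-39.44, 49.44).

(-39.44, 49.44)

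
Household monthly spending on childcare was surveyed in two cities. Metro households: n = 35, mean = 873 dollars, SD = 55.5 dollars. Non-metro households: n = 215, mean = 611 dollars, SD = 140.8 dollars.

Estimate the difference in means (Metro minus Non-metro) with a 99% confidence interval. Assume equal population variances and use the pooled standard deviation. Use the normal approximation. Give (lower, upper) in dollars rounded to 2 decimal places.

(199.84, 324.16)

Pooled variance s_p² = [34·55.5² + 214·140.8²] / (35+215−2) = 17529.0381, so s_p = 132.3973.
SE_diff = s_p·√(1/n₁ + 1/n₂) = 132.3973·√(1/35 + 1/215) = 24.1321.
z* = 2.576; margin = 2.576 × 24.1321 = 62.1643.
Difference = 873 − 611 = 262.0000.
262.0000 ± 62.1643 → (199.84, 324.16).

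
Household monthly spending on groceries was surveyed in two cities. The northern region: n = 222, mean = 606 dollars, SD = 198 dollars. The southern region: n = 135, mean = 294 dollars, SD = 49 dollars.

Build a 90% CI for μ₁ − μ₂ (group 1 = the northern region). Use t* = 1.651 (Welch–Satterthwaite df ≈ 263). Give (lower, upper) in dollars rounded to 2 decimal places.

SE₁ = s₁/√n₁ = 198/√222 = 13.2889; SE₂ = 49/√135 = 4.2172.
Independent samples, unequal variances: SE_diff = √(SE₁² + SE₂²) = √(176.59486321 + 17.78477584) = 13.9420.
t* = 1.651, so margin of error = 1.651 × 13.9420 = 23.0182.
Difference in means = 606 − 294 = 312.0000.
312.0000 ± 23.0182 → (288.98, 335.02).

(288.98, 335.02)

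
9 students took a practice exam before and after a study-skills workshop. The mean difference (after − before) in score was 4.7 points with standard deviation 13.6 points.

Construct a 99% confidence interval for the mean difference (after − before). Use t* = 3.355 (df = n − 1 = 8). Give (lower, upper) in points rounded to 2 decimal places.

Paired design: SE = s_d/√n = 13.6/√9 = 4.5333.
t* = 3.355; margin of error = 3.355 × 4.5333 = 15.2092.
4.7 ± 15.2092 → (-10.51, 19.91).

(-10.51, 19.91)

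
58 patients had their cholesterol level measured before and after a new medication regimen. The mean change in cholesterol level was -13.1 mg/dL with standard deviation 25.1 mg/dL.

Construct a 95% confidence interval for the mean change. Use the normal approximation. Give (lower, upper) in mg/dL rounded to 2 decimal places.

(-19.56, -6.64)

This is a matched-pairs design, so SE = s_d/√n = 25.1/√58 = 3.2958.
Margin = 1.960 × 3.2958 = 6.4598; the interval is -13.1 ± 6.4598 = (-19.56, -6.64).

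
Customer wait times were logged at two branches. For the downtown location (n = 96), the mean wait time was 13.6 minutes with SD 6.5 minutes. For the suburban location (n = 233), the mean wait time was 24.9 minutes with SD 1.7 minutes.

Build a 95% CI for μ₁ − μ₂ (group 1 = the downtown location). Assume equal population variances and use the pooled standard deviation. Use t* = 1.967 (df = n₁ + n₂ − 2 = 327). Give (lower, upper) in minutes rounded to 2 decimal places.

(-12.20, -10.40)

s_p = √[((n₁−1)s₁² + (n₂−1)s₂²)/(n₁+n₂−2)] = √[(95·6.5² + 232·1.7²)/327] = 3.7848.
SE = 3.7848·√(1/96 + 1/233) = 0.4590.
With t* = 1.967, margin = 1.967 × 0.4590 = 0.9029.
x̄₁ − x̄₂ = 13.6 − 24.9 = -11.3000; interval -11.3000 ± 0.9029 = (-12.20, -10.40).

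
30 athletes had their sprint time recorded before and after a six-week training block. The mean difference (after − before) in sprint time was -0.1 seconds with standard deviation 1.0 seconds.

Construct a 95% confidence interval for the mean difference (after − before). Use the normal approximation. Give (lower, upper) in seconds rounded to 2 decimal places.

This is a matched-pairs design, so SE = s_d/√n = 1.0/√30 = 0.1826.
Margin = 1.960 × 0.1826 = 0.3579; the interval is -0.1 ± 0.3579 = (-0.46, 0.26).

(-0.46, 0.26)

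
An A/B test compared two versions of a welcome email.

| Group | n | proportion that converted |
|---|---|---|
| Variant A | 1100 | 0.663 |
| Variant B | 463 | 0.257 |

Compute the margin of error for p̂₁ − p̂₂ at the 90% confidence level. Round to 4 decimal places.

0.0408

Each SE is √(p̂(1−p̂)/n): √(0.6630·0.3370/1100) = 0.01425 and √(0.2570·0.7430/463) = 0.02031.
SE(p̂₁ − p̂₂) = √(SE₁² + SE₂²) = √(0.0002030625 + 0.0004124961) = 0.02481, since the two samples are independent.
At 90% confidence z* = 1.645; margin = 1.645 × 0.02481 = 0.04081.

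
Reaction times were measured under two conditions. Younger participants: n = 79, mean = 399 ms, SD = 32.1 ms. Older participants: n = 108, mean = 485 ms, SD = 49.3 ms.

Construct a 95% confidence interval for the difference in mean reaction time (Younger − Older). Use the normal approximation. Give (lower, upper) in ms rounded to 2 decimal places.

SE₁ = s₁/√n₁ = 32.1/√79 = 3.6115; SE₂ = 49.3/√108 = 4.7439.
Independent samples, unequal variances: SE_diff = √(SE₁² + SE₂²) = √(13.04293225 + 22.50458721) = 5.9622.
z* = 1.960, so margin of error = 1.960 × 5.9622 = 11.6859.
Difference in means = 399 − 485 = -86.0000.
-86.0000 ± 11.6859 → (-97.69, -74.31).

(-97.69, -74.31)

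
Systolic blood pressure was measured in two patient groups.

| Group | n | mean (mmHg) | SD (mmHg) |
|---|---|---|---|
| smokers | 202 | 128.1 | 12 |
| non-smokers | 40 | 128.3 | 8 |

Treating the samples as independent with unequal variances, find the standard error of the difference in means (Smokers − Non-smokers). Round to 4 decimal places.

1.5208

Standard errors of each mean: 12/√202 = 0.8443 and 8/√40 = 1.2649.
SE(x̄₁ − x̄₂) = √(0.8443² + 1.2649²) = 1.5208 for independent samples with unequal variances.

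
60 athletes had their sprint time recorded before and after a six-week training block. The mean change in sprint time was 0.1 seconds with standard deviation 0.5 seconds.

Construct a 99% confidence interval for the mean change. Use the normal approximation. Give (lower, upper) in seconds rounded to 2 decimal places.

(-0.07, 0.27)

Paired design: SE = s_d/√n = 0.5/√60 = 0.0645.
z* = 2.576; margin of error = 2.576 × 0.0645 = 0.1662.
0.1 ± 0.1662 → (-0.07, 0.27).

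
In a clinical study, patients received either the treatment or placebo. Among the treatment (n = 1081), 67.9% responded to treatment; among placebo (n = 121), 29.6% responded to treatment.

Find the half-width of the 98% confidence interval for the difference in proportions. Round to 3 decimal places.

SE₁ = √(p̂₁(1−p̂₁)/n₁) = √(0.6790·0.3210/1081) = 0.01420; SE₂ = √(0.2960·0.7040/121) = 0.04150.
Independent samples: SE of the difference = √(SE₁² + SE₂²) = √(0.00020164 + 0.00172225) = 0.04386.
z* for 98% confidence is 2.326, so the margin of error is 2.326 × 0.04386 = 0.10202.

0.102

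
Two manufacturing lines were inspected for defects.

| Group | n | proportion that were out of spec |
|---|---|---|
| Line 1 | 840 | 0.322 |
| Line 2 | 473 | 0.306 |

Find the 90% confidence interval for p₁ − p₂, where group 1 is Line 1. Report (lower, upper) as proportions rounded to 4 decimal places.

SE₁ = √(p̂₁(1−p̂₁)/n₁) = √(0.3220·0.6780/840) = 0.01612; SE₂ = √(0.3060·0.6940/473) = 0.02119.
Independent samples: SE of the difference = √(SE₁² + SE₂²) = √(0.0002598544 + 0.0004490161) = 0.02662.
z* for 90% confidence is 1.645, so the margin of error is 1.645 × 0.02662 = 0.04379.
Point estimate p̂₁ − p̂₂ = 0.3220 − 0.3060 = 0.0160.
0.0160 ± 0.04379 → (-0.0278, 0.0598).

(-0.0278, 0.0598)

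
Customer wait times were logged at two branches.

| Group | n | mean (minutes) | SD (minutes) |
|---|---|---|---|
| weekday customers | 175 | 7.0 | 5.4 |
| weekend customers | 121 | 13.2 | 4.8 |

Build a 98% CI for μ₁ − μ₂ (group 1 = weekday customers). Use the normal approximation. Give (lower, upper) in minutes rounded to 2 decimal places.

Standard errors of each mean: 5.4/√175 = 0.4082 and 4.8/√121 = 0.4364.
SE(x̄₁ − x̄₂) = √(0.4082² + 0.4364²) = 0.5976 for independent samples with unequal variances.
With z* = 2.326, the margin is 2.326 × 0.5976 = 1.3900.
x̄₁ − x̄₂ = 7.0 − 13.2 = -6.2000; the interval is -6.2000 ± 1.3900 = (-7.59, -4.81).

(-7.59, -4.81)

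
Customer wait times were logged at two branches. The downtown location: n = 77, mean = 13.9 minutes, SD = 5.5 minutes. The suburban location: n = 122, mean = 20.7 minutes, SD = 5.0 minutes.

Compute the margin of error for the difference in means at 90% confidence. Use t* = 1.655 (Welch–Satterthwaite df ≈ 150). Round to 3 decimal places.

1.280

SE₁ = s₁/√n₁ = 5.5/√77 = 0.6268; SE₂ = 5.0/√122 = 0.4527.
Independent samples, unequal variances: SE_diff = √(SE₁² + SE₂²) = √(0.39287824 + 0.20493729) = 0.7732.
t* = 1.655, so margin of error = 1.655 × 0.7732 = 1.2796.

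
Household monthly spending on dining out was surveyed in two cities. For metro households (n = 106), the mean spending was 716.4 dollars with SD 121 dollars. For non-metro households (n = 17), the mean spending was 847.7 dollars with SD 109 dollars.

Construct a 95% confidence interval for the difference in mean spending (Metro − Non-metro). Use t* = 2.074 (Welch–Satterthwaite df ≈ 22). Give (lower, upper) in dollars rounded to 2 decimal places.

Standard errors of each mean: 121/√106 = 11.7526 and 109/√17 = 26.4364.
SE(x̄₁ − x̄₂) = √(11.7526² + 26.4364²) = 28.9311 for independent samples with unequal variances.
With t* = 2.074, the margin is 2.074 × 28.9311 = 60.0031.
x̄₁ − x̄₂ = 716.4 − 847.7 = -131.3000; the interval is -131.3000 ± 60.0031 = (-191.30, -71.30).

(-191.30, -71.30)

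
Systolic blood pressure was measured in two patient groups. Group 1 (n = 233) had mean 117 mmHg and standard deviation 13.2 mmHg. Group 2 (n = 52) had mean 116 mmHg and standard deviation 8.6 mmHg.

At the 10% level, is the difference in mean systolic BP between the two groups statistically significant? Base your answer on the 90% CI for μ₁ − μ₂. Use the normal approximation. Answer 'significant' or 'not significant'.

not significant

SE₁ = s₁/√n₁ = 13.2/√233 = 0.8648; SE₂ = 8.6/√52 = 1.1926.
Independent samples, unequal variances: SE_diff = √(SE₁² + SE₂²) = √(0.74787904 + 1.42229476) = 1.4732.
z* = 1.645, so margin of error = 1.645 × 1.4732 = 2.4234.
Difference in means = 117 − 116 = 1.0000.
1.0000 ± 2.4234 → (-1.4234, 3.4234).
The interval (-1.4234, 3.4234) contains 0, so the difference is not significant.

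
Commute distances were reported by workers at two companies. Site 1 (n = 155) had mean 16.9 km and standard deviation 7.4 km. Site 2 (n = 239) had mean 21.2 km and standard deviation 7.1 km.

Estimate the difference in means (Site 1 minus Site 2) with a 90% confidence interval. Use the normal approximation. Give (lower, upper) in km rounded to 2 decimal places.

(-5.54, -3.06)

Per-group SEs: s₁/√n₁ = 7.4/√155 = 0.5944, s₂/√n₂ = 7.1/√239 = 0.4593.
Unpooled SE of the difference: √(0.35331136 + 0.21095649) = 0.7512.
Margin of error = z* · SE = 1.645 × 0.7512 = 1.2357.
x̄₁ − x̄₂ = 16.9 − 21.2 = -4.3000.
CI: -4.3000 ± 1.2357 = (-5.54, -3.06).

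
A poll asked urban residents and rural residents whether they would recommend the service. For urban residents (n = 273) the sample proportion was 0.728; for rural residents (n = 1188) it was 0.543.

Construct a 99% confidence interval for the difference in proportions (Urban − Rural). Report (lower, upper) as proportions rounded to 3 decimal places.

(0.106, 0.264)

Each SE is √(p̂(1−p̂)/n): √(0.7280·0.2720/273) = 0.02693 and √(0.5430·0.4570/1188) = 0.01445.
SE(p̂₁ − p̂₂) = √(SE₁² + SE₂²) = √(0.0007252249 + 0.0002088025) = 0.03056, since the two samples are independent.
At 99% confidence z* = 2.576; margin = 2.576 × 0.03056 = 0.07872.
The difference is 0.7280 − 0.5430 = 0.1850, so the interval is 0.1850 ± 0.07872 = (0.106, 0.264).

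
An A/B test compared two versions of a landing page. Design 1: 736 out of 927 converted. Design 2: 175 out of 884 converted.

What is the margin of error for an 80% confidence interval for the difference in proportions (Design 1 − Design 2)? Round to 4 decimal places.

Sample proportions: 736/927 = 0.7940, 175/884 = 0.1980.
Each SE is √(p̂(1−p̂)/n): √(0.7940·0.2060/927) = 0.01328 and √(0.1980·0.8020/884) = 0.01340.
SE(p̂₁ − p̂₂) = √(SE₁² + SE₂²) = √(0.0001763584 + 0.00017956) = 0.01887, since the two samples are independent.
At 80% confidence z* = 1.282; margin = 1.282 × 0.01887 = 0.02419.

0.0242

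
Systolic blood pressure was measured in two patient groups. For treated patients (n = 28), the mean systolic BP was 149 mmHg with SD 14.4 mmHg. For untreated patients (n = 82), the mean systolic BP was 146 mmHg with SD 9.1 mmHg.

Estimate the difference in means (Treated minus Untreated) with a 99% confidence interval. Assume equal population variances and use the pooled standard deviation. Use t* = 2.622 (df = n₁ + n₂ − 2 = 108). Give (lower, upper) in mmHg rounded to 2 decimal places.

Pooled variance s_p² = [27·14.4² + 81·9.1²] / (28+82−2) = 113.9475, so s_p = 10.6746.
SE_diff = s_p·√(1/n₁ + 1/n₂) = 10.6746·√(1/28 + 1/82) = 2.3365.
t* = 2.622; margin = 2.622 × 2.3365 = 6.1263.
Difference = 149 − 146 = 3.0000.
3.0000 ± 6.1263 → (-3.13, 9.13).

(-3.13, 9.13)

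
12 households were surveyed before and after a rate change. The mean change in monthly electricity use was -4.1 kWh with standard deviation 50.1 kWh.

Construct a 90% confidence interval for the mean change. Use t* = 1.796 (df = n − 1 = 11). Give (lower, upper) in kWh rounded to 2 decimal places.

Paired design: SE = s_d/√n = 50.1/√12 = 14.4626.
t* = 1.796; margin of error = 1.796 × 14.4626 = 25.9748.
-4.1 ± 25.9748 → (-30.07, 21.87).

(-30.07, 21.87)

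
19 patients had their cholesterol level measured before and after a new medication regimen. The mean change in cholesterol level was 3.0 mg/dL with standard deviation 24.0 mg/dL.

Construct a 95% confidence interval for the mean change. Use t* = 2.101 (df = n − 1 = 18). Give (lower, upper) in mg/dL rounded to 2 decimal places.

(-8.57, 14.57)

Paired design: SE = s_d/√n = 24.0/√19 = 5.5060.
t* = 2.101; margin of error = 2.101 × 5.5060 = 11.5681.
3.0 ± 11.5681 → (-8.57, 14.57).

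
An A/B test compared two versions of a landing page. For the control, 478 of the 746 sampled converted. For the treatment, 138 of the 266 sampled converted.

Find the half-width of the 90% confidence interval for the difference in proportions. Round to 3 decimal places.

Sample proportions: 478/746 = 0.6408, 138/266 = 0.5188.
Each SE is √(p̂(1−p̂)/n): √(0.6408·0.3592/746) = 0.01757 and √(0.5188·0.4812/266) = 0.03064.
SE(p̂₁ − p̂₂) = √(SE₁² + SE₂²) = √(0.0003087049 + 0.0009388096) = 0.03532, since the two samples are independent.
At 90% confidence z* = 1.645; margin = 1.645 × 0.03532 = 0.05810.

0.058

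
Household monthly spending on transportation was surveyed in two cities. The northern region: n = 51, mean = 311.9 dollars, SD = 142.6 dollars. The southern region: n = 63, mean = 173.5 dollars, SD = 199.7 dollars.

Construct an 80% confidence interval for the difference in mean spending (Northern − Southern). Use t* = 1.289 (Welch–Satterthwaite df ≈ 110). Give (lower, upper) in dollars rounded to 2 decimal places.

SE₁ = s₁/√n₁ = 142.6/√51 = 19.9680; SE₂ = 199.7/√63 = 25.1598.
Independent samples, unequal variances: SE_diff = √(SE₁² + SE₂²) = √(398.721024 + 633.01553604) = 32.1207.
t* = 1.289, so margin of error = 1.289 × 32.1207 = 41.4036.
Difference in means = 311.9 − 173.5 = 138.4000.
138.4000 ± 41.4036 → (97.00, 179.80).

(97.00, 179.80)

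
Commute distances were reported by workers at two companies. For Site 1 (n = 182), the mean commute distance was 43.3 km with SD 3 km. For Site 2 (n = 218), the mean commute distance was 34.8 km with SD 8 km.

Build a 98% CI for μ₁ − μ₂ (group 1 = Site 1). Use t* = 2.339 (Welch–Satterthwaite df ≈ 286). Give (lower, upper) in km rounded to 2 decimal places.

(7.13, 9.87)

SE₁ = s₁/√n₁ = 3/√182 = 0.2224; SE₂ = 8/√218 = 0.5418.
Independent samples, unequal variances: SE_diff = √(SE₁² + SE₂²) = √(0.04946176 + 0.29354724) = 0.5857.
t* = 2.339, so margin of error = 2.339 × 0.5857 = 1.3700.
Difference in means = 43.3 − 34.8 = 8.5000.
8.5000 ± 1.3700 → (7.13, 9.87).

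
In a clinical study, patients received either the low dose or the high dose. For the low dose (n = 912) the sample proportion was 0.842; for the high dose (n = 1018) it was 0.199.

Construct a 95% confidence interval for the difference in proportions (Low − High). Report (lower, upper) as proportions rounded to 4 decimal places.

Each SE is √(p̂(1−p̂)/n): √(0.8420·0.1580/912) = 0.01208 and √(0.1990·0.8010/1018) = 0.01251.
SE(p̂₁ − p̂₂) = √(SE₁² + SE₂²) = √(0.0001459264 + 0.0001565001) = 0.01739, since the two samples are independent.
At 95% confidence z* = 1.960; margin = 1.960 × 0.01739 = 0.03408.
The difference is 0.8420 − 0.1990 = 0.6430, so the interval is 0.6430 ± 0.03408 = (0.6089, 0.6771).

(0.6089, 0.6771)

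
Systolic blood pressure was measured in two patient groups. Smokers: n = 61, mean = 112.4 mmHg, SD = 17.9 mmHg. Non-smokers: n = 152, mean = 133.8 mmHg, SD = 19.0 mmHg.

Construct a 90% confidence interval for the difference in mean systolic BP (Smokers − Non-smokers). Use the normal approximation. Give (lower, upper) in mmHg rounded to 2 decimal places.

(-25.94, -16.86)

Per-group SEs: s₁/√n₁ = 17.9/√61 = 2.2919, s₂/√n₂ = 19.0/√152 = 1.5411.
Unpooled SE of the difference: √(5.25280561 + 2.37498921) = 2.7618.
Margin of error = z* · SE = 1.645 × 2.7618 = 4.5432.
x̄₁ − x̄₂ = 112.4 − 133.8 = -21.4000.
CI: -21.4000 ± 4.5432 = (-25.94, -16.86).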